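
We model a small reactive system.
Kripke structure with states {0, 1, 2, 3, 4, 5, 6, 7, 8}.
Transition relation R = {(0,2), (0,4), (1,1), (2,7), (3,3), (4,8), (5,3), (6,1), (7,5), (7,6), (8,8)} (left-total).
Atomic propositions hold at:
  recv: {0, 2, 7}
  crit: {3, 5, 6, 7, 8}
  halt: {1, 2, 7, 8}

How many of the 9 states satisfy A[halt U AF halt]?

7

AF halt: least fixpoint, start Z0 = {1, 2, 7, 8}, add states with every successor in Z. Z1 = {1, 2, 4, 6, 7, 8}; Z2 = {0, 1, 2, 4, 6, 7, 8}; fixed.
Sat(AF halt) = {0, 1, 2, 4, 6, 7, 8}
A[halt U AF halt]: least fixpoint, start Z0 = Sat(AF halt) = {0, 1, 2, 4, 6, 7, 8}, add states in Sat(halt) with every successor in Z. Already a fixed point.
Sat(A[halt U AF halt]) = {0, 1, 2, 4, 6, 7, 8}
|Sat(A[halt U AF halt])| = |{0, 1, 2, 4, 6, 7, 8}| = 7.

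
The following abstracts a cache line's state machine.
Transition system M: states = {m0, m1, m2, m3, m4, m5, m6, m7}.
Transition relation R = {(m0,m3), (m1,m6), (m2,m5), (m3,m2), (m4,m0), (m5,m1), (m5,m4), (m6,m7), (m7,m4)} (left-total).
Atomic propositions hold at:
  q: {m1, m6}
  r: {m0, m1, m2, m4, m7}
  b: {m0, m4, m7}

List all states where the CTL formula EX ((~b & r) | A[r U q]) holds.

Sat(~b) = {m1, m2, m3, m5, m6}
Sat(~b & r) = {m1, m2}
A[r U q]: least fixpoint, start Z0 = Sat(q) = {m1, m6}, add states in Sat(r) with every successor in Z. Already a fixed point.
Sat(A[r U q]) = {m1, m6}
Sat((~b & r) | A[r U q]) = {m1, m2, m6}
Sat(EX ((~b & r) | A[r U q])) = {s : some successor in {m1, m2, m6}} = {m1, m3, m5}

{m1, m3, m5}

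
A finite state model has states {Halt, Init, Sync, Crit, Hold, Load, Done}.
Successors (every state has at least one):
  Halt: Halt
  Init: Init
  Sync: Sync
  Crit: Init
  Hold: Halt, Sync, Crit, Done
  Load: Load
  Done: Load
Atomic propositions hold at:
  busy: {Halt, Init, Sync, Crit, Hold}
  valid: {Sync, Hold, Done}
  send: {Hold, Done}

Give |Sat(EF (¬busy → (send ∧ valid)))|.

Sat(¬busy) = {Load, Done}
Sat(send ∧ valid) = {Hold, Done}
Sat(¬busy → (send ∧ valid)) = {Halt, Init, Sync, Crit, Hold, Done}
EF (¬busy → (send ∧ valid)): least fixpoint, start Z0 = {Halt, Init, Sync, Crit, Hold, Done}, add states with some successor in Z. Already a fixed point.
Sat(EF (¬busy → (send ∧ valid))) = {Halt, Init, Sync, Crit, Hold, Done}
|Sat(EF (¬busy → (send ∧ valid)))| = |{Halt, Init, Sync, Crit, Hold, Done}| = 6.

6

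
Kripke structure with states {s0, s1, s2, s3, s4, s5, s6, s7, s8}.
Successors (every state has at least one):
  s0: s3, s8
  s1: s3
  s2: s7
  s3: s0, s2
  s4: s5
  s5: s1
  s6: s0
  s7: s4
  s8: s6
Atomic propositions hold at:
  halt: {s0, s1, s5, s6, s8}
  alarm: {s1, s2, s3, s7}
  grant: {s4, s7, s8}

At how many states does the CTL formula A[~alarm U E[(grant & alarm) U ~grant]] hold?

8

Sat(~alarm) = {s0, s4, s5, s6, s8}
Sat(grant & alarm) = {s7}
Sat(~grant) = {s0, s1, s2, s3, s5, s6}
E[(grant & alarm) U ~grant]: least fixpoint, start Z0 = Sat(~grant) = {s0, s1, s2, s3, s5, s6}, add states in Sat(grant & alarm) with some successor in Z. Already a fixed point.
Sat(E[(grant & alarm) U ~grant]) = {s0, s1, s2, s3, s5, s6}
A[~alarm U E[(grant & alarm) U ~grant]]: least fixpoint, start Z0 = Sat(E[(grant & alarm) U ~grant]) = {s0, s1, s2, s3, s5, s6}, add states in Sat(~alarm) with every successor in Z. Z1 = {s0, s1, s2, s3, s4, s5, s6, s8}; fixed.
Sat(A[~alarm U E[(grant & alarm) U ~grant]]) = {s0, s1, s2, s3, s4, s5, s6, s8}
|Sat(A[~alarm U E[(grant & alarm) U ~grant]])| = |{s0, s1, s2, s3, s4, s5, s6, s8}| = 8.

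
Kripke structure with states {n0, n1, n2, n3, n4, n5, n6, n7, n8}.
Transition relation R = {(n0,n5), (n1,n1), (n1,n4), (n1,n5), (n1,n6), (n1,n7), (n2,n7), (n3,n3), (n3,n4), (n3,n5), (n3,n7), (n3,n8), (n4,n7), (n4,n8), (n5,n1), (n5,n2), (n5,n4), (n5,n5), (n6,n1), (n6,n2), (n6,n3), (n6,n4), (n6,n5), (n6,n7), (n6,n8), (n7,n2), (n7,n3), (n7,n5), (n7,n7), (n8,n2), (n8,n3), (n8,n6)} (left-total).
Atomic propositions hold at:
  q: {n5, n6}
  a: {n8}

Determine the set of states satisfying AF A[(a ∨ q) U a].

Sat(a ∨ q) = {n5, n6, n8}
A[(a ∨ q) U a]: least fixpoint, start Z0 = Sat(a) = {n8}, add states in Sat(a ∨ q) with every successor in Z. Already a fixed point.
Sat(A[(a ∨ q) U a]) = {n8}
AF A[(a ∨ q) U a]: least fixpoint, start Z0 = {n8}, add states with every successor in Z. Already a fixed point.
Sat(AF A[(a ∨ q) U a]) = {n8}

{n8}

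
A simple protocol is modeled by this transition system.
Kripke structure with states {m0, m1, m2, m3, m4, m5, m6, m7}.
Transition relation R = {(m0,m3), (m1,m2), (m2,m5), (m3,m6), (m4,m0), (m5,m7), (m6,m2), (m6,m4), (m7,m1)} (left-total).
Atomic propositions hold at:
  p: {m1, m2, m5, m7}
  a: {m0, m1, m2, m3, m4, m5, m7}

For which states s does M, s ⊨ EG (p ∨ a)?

{m1, m2, m5, m7}

Sat(p ∨ a) = {m0, m1, m2, m3, m4, m5, m7}
EG (p ∨ a): greatest fixpoint, start Z0 = {m0, m1, m2, m3, m4, m5, m7}, keep only states in Sat with some successor in Z. Z1 = {m0, m1, m2, m4, m5, m7}; Z2 = {m1, m2, m4, m5, m7}; Z3 = {m1, m2, m5, m7}; fixed.
Sat(EG (p ∨ a)) = {m1, m2, m5, m7}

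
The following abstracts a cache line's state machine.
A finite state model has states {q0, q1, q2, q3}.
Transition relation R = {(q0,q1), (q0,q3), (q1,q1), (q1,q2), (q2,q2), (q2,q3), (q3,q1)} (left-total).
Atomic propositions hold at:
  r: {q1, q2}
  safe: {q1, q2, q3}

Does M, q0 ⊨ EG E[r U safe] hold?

No

E[r U safe]: least fixpoint, start Z0 = Sat(safe) = {q1, q2, q3}, add states in Sat(r) with some successor in Z. Already a fixed point.
Sat(E[r U safe]) = {q1, q2, q3}
EG E[r U safe]: greatest fixpoint, start Z0 = {q1, q2, q3}, keep only states in Sat with some successor in Z. Already a fixed point.
Sat(EG E[r U safe]) = {q1, q2, q3}
q0 ∉ Sat(EG E[r U safe]) = {q1, q2, q3}, so the formula does not hold at q0.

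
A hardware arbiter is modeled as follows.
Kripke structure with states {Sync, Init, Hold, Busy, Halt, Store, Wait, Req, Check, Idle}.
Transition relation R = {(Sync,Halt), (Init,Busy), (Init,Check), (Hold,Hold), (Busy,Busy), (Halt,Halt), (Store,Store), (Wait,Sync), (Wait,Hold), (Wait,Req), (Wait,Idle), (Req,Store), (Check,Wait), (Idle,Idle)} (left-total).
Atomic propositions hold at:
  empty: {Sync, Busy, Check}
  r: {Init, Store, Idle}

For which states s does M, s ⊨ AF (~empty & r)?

Sat(~empty) = {Init, Hold, Halt, Store, Wait, Req, Idle}
Sat(~empty & r) = {Init, Store, Idle}
AF (~empty & r): least fixpoint, start Z0 = {Init, Store, Idle}, add states with every successor in Z. Z1 = {Init, Store, Req, Idle}; fixed.
Sat(AF (~empty & r)) = {Init, Store, Req, Idle}

{Init, Store, Req, Idle}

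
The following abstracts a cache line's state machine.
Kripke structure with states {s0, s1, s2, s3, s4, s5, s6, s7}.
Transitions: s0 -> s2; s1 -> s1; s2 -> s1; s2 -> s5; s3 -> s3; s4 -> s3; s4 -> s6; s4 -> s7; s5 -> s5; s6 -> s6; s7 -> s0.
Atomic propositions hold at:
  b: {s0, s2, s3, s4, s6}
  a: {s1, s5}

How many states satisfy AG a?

AG a: greatest fixpoint, start Z0 = {s1, s5}, keep only states in Sat with every successor in Z. Already a fixed point.
Sat(AG a) = {s1, s5}
|Sat(AG a)| = |{s1, s5}| = 2.

2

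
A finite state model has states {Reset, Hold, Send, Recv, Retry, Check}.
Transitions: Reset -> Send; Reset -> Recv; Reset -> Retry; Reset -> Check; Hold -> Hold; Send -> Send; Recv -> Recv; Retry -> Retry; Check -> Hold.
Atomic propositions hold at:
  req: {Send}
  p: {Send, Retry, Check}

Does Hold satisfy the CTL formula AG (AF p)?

AF p: least fixpoint, start Z0 = {Send, Retry, Check}, add states with every successor in Z. Already a fixed point.
Sat(AF p) = {Send, Retry, Check}
AG (AF p): greatest fixpoint, start Z0 = {Send, Retry, Check}, keep only states in Sat with every successor in Z. Z1 = {Send, Retry}; fixed.
Sat(AG (AF p)) = {Send, Retry}
Hold ∉ Sat(AG (AF p)) = {Send, Retry}, so the formula does not hold at Hold.

No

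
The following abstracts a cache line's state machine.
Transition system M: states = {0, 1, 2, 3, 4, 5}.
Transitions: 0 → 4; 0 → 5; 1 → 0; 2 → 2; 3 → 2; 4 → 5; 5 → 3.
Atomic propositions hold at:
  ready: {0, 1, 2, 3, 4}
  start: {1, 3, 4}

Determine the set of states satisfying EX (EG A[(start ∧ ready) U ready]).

{2, 3, 5}

Sat(start ∧ ready) = {1, 3, 4}
A[(start ∧ ready) U ready]: least fixpoint, start Z0 = Sat(ready) = {0, 1, 2, 3, 4}, add states in Sat(start ∧ ready) with every successor in Z. Already a fixed point.
Sat(A[(start ∧ ready) U ready]) = {0, 1, 2, 3, 4}
EG A[(start ∧ ready) U ready]: greatest fixpoint, start Z0 = {0, 1, 2, 3, 4}, keep only states in Sat with some successor in Z. Z1 = {0, 1, 2, 3}; Z2 = {1, 2, 3}; Z3 = {2, 3}; fixed.
Sat(EG A[(start ∧ ready) U ready]) = {2, 3}
Sat(EX (EG A[(start ∧ ready) U ready])) = {s : some successor in {2, 3}} = {2, 3, 5}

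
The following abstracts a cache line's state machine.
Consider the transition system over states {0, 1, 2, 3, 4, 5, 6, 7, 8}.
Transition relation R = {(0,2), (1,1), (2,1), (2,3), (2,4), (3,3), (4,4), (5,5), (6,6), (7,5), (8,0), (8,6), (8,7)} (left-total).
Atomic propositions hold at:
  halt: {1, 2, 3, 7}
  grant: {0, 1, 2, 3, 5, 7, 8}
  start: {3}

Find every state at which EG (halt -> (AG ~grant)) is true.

{4, 5, 6, 8}

Sat(~grant) = {4, 6}
AG ~grant: greatest fixpoint, start Z0 = {4, 6}, keep only states in Sat with every successor in Z. Already a fixed point.
Sat(AG ~grant) = {4, 6}
Sat(halt -> (AG ~grant)) = {0, 4, 5, 6, 8}
EG (halt -> (AG ~grant)): greatest fixpoint, start Z0 = {0, 4, 5, 6, 8}, keep only states in Sat with some successor in Z. Z1 = {4, 5, 6, 8}; fixed.
Sat(EG (halt -> (AG ~grant))) = {4, 5, 6, 8}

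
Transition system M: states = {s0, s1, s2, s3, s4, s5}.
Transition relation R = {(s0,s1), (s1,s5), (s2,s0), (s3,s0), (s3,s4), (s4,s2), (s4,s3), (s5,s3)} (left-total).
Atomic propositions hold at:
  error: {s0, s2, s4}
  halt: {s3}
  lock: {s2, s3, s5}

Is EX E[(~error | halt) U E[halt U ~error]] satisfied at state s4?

Yes

Sat(~error) = {s1, s3, s5}
Sat(~error | halt) = {s1, s3, s5}
E[halt U ~error]: least fixpoint, start Z0 = Sat(~error) = {s1, s3, s5}, add states in Sat(halt) with some successor in Z. Already a fixed point.
Sat(E[halt U ~error]) = {s1, s3, s5}
E[(~error | halt) U E[halt U ~error]]: least fixpoint, start Z0 = Sat(E[halt U ~error]) = {s1, s3, s5}, add states in Sat(~error | halt) with some successor in Z. Already a fixed point.
Sat(E[(~error | halt) U E[halt U ~error]]) = {s1, s3, s5}
Sat(EX E[(~error | halt) U E[halt U ~error]]) = {s : some successor in {s1, s3, s5}} = {s0, s1, s4, s5}
s4 ∈ Sat(EX E[(~error | halt) U E[halt U ~error]]) = {s0, s1, s4, s5}, so the formula holds at s4.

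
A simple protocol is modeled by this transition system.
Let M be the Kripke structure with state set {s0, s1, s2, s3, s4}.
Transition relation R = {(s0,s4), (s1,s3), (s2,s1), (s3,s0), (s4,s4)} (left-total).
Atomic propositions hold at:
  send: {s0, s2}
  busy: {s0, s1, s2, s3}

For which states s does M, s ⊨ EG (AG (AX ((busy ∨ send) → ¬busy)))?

Sat(busy ∨ send) = {s0, s1, s2, s3}
Sat(¬busy) = {s4}
Sat((busy ∨ send) → ¬busy) = {s4}
Sat(AX ((busy ∨ send) → ¬busy)) = {s : every successor in {s4}} = {s0, s4}
AG (AX ((busy ∨ send) → ¬busy)): greatest fixpoint, start Z0 = {s0, s4}, keep only states in Sat with every successor in Z. Already a fixed point.
Sat(AG (AX ((busy ∨ send) → ¬busy))) = {s0, s4}
EG (AG (AX ((busy ∨ send) → ¬busy))): greatest fixpoint, start Z0 = {s0, s4}, keep only states in Sat with some successor in Z. Already a fixed point.
Sat(EG (AG (AX ((busy ∨ send) → ¬busy)))) = {s0, s4}

{s0, s4}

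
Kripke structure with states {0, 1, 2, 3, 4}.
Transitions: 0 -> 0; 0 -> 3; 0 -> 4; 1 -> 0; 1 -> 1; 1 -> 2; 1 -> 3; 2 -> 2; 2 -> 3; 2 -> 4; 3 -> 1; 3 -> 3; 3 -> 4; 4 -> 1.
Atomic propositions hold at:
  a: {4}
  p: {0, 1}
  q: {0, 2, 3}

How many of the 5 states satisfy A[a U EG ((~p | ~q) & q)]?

Sat(~p) = {2, 3, 4}
Sat(~q) = {1, 4}
Sat(~p | ~q) = {1, 2, 3, 4}
Sat((~p | ~q) & q) = {2, 3}
EG ((~p | ~q) & q): greatest fixpoint, start Z0 = {2, 3}, keep only states in Sat with some successor in Z. Already a fixed point.
Sat(EG ((~p | ~q) & q)) = {2, 3}
A[a U EG ((~p | ~q) & q)]: least fixpoint, start Z0 = Sat(EG ((~p | ~q) & q)) = {2, 3}, add states in Sat(a) with every successor in Z. Already a fixed point.
Sat(A[a U EG ((~p | ~q) & q)]) = {2, 3}
|Sat(A[a U EG ((~p | ~q) & q)])| = |{2, 3}| = 2.

2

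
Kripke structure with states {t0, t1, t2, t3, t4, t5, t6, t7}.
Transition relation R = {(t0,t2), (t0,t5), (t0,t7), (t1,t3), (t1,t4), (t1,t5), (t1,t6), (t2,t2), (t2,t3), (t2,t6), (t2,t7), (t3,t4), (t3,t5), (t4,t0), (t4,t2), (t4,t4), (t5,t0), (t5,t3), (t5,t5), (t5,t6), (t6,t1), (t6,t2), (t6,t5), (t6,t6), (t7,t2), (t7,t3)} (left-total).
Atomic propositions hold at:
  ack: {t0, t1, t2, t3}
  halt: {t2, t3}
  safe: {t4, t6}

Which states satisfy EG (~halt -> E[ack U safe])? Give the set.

{t0, t1, t2, t3, t4, t6}

Sat(~halt) = {t0, t1, t4, t5, t6, t7}
E[ack U safe]: least fixpoint, start Z0 = Sat(safe) = {t4, t6}, add states in Sat(ack) with some successor in Z. Z1 = {t1, t2, t3, t4, t6}; Z2 = {t0, t1, t2, t3, t4, t6}; fixed.
Sat(E[ack U safe]) = {t0, t1, t2, t3, t4, t6}
Sat(~halt -> E[ack U safe]) = {t0, t1, t2, t3, t4, t6}
EG (~halt -> E[ack U safe]): greatest fixpoint, start Z0 = {t0, t1, t2, t3, t4, t6}, keep only states in Sat with some successor in Z. Already a fixed point.
Sat(EG (~halt -> E[ack U safe])) = {t0, t1, t2, t3, t4, t6}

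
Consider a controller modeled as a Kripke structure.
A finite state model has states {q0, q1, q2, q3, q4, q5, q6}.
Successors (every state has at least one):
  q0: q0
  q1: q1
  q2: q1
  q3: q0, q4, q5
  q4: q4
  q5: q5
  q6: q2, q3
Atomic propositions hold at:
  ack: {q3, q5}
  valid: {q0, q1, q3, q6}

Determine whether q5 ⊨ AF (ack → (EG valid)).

EG valid: greatest fixpoint, start Z0 = {q0, q1, q3, q6}, keep only states in Sat with some successor in Z. Already a fixed point.
Sat(EG valid) = {q0, q1, q3, q6}
Sat(ack → (EG valid)) = {q0, q1, q2, q3, q4, q6}
AF (ack → (EG valid)): least fixpoint, start Z0 = {q0, q1, q2, q3, q4, q6}, add states with every successor in Z. Already a fixed point.
Sat(AF (ack → (EG valid))) = {q0, q1, q2, q3, q4, q6}
q5 ∉ Sat(AF (ack → (EG valid))) = {q0, q1, q2, q3, q4, q6}, so the formula does not hold at q5.

No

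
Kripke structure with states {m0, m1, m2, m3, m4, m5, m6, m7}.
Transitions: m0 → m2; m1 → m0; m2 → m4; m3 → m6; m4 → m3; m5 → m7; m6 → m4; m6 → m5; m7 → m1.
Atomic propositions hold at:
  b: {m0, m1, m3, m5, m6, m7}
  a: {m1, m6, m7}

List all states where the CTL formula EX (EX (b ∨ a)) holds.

{m2, m3, m4, m5, m6, m7}

Sat(b ∨ a) = {m0, m1, m3, m5, m6, m7}
Sat(EX (b ∨ a)) = {s : some successor in {m0, m1, m3, m5, m6, m7}} = {m1, m3, m4, m5, m6, m7}
Sat(EX (EX (b ∨ a))) = {s : some successor in {m1, m3, m4, m5, m6, m7}} = {m2, m3, m4, m5, m6, m7}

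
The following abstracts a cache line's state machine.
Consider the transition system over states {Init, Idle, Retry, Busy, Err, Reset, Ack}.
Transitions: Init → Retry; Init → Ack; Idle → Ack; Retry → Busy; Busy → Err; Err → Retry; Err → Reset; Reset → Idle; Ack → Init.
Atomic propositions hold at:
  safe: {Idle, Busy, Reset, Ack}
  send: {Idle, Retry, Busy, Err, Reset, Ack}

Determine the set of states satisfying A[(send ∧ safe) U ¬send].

{Init, Idle, Reset, Ack}

Sat(send ∧ safe) = {Idle, Busy, Reset, Ack}
Sat(¬send) = {Init}
A[(send ∧ safe) U ¬send]: least fixpoint, start Z0 = Sat(¬send) = {Init}, add states in Sat(send ∧ safe) with every successor in Z. Z1 = {Init, Ack}; Z2 = {Init, Idle, Ack}; Z3 = {Init, Idle, Reset, Ack}; fixed.
Sat(A[(send ∧ safe) U ¬send]) = {Init, Idle, Reset, Ack}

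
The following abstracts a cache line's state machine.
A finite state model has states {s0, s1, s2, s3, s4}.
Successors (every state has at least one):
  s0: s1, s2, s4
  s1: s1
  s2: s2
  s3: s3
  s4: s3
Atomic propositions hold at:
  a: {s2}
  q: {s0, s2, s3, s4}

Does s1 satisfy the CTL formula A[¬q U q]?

No

Sat(¬q) = {s1}
A[¬q U q]: least fixpoint, start Z0 = Sat(q) = {s0, s2, s3, s4}, add states in Sat(¬q) with every successor in Z. Already a fixed point.
Sat(A[¬q U q]) = {s0, s2, s3, s4}
s1 ∉ Sat(A[¬q U q]) = {s0, s2, s3, s4}, so the formula does not hold at s1.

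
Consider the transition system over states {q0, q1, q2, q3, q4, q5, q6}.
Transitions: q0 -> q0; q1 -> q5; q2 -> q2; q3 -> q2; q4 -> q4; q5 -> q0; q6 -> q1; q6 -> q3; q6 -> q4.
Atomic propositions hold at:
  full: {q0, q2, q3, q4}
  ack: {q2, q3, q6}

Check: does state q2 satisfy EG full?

Yes

EG full: greatest fixpoint, start Z0 = {q0, q2, q3, q4}, keep only states in Sat with some successor in Z. Already a fixed point.
Sat(EG full) = {q0, q2, q3, q4}
q2 ∈ Sat(EG full) = {q0, q2, q3, q4}, so the formula holds at q2.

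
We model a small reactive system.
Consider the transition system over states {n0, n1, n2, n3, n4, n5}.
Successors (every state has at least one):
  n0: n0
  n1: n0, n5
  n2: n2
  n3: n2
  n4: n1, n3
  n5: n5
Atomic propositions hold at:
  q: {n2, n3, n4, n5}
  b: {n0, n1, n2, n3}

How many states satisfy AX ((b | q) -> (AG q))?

Sat(b | q) = {n0, n1, n2, n3, n4, n5}
AG q: greatest fixpoint, start Z0 = {n2, n3, n4, n5}, keep only states in Sat with every successor in Z. Z1 = {n2, n3, n5}; fixed.
Sat(AG q) = {n2, n3, n5}
Sat((b | q) -> (AG q)) = {n2, n3, n5}
Sat(AX ((b | q) -> (AG q))) = {s : every successor in {n2, n3, n5}} = {n2, n3, n5}
|Sat(AX ((b | q) -> (AG q)))| = |{n2, n3, n5}| = 3.

3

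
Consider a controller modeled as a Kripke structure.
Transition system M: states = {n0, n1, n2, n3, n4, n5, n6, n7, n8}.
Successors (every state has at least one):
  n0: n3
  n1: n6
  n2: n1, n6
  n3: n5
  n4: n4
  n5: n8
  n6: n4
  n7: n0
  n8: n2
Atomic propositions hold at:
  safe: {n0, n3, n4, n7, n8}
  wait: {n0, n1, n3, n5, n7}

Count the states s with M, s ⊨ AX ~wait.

5

Sat(~wait) = {n2, n4, n6, n8}
Sat(AX ~wait) = {s : every successor in {n2, n4, n6, n8}} = {n1, n4, n5, n6, n8}
|Sat(AX ~wait)| = |{n1, n4, n5, n6, n8}| = 5.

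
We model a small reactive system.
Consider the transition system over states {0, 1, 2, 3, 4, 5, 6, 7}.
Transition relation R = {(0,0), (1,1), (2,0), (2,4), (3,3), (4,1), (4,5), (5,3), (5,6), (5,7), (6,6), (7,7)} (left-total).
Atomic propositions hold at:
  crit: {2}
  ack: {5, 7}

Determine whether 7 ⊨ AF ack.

AF ack: least fixpoint, start Z0 = {5, 7}, add states with every successor in Z. Already a fixed point.
Sat(AF ack) = {5, 7}
7 ∈ Sat(AF ack) = {5, 7}, so the formula holds at 7.

Yes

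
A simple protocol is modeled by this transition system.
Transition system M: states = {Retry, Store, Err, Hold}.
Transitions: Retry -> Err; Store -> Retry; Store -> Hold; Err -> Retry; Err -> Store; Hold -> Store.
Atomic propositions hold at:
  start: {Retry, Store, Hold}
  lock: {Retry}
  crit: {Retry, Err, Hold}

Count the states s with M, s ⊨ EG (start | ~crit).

2

Sat(~crit) = {Store}
Sat(start | ~crit) = {Retry, Store, Hold}
EG (start | ~crit): greatest fixpoint, start Z0 = {Retry, Store, Hold}, keep only states in Sat with some successor in Z. Z1 = {Store, Hold}; fixed.
Sat(EG (start | ~crit)) = {Store, Hold}
|Sat(EG (start | ~crit))| = |{Store, Hold}| = 2.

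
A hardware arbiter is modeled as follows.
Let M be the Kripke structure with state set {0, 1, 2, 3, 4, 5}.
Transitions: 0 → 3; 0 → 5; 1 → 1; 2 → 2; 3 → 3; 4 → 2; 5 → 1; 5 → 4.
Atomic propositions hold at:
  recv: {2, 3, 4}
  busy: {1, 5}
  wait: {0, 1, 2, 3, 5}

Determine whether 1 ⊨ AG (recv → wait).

Sat(recv → wait) = {0, 1, 2, 3, 5}
AG (recv → wait): greatest fixpoint, start Z0 = {0, 1, 2, 3, 5}, keep only states in Sat with every successor in Z. Z1 = {0, 1, 2, 3}; Z2 = {1, 2, 3}; fixed.
Sat(AG (recv → wait)) = {1, 2, 3}
1 ∈ Sat(AG (recv → wait)) = {1, 2, 3}, so the formula holds at 1.

Yes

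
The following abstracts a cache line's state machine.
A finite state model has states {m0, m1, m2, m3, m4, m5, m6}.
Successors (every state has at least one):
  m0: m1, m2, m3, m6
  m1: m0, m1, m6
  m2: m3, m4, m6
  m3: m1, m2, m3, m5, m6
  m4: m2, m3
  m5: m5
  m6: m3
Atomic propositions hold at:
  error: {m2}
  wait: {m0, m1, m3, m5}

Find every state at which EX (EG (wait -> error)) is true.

{m0, m2, m3, m4}

Sat(wait -> error) = {m2, m4, m6}
EG (wait -> error): greatest fixpoint, start Z0 = {m2, m4, m6}, keep only states in Sat with some successor in Z. Z1 = {m2, m4}; fixed.
Sat(EG (wait -> error)) = {m2, m4}
Sat(EX (EG (wait -> error))) = {s : some successor in {m2, m4}} = {m0, m2, m3, m4}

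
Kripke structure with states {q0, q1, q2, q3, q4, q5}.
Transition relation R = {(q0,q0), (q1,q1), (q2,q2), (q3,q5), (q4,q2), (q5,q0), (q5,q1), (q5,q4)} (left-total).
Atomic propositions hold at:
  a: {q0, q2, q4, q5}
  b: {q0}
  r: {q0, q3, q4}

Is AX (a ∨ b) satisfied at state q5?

Sat(a ∨ b) = {q0, q2, q4, q5}
Sat(AX (a ∨ b)) = {s : every successor in {q0, q2, q4, q5}} = {q0, q2, q3, q4}
q5 ∉ Sat(AX (a ∨ b)) = {q0, q2, q3, q4}, so the formula does not hold at q5.

No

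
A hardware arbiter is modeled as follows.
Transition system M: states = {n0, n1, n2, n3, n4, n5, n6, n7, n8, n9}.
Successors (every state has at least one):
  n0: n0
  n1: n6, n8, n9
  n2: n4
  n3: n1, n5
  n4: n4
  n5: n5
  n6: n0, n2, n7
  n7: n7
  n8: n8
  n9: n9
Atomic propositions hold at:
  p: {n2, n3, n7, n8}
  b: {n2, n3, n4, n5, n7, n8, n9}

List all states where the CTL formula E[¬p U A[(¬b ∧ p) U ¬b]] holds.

Sat(¬p) = {n0, n1, n4, n5, n6, n9}
Sat(¬b) = {n0, n1, n6}
Sat(¬b ∧ p) = ∅
A[(¬b ∧ p) U ¬b]: least fixpoint, start Z0 = Sat(¬b) = {n0, n1, n6}, add states in Sat(¬b ∧ p) with every successor in Z. Already a fixed point.
Sat(A[(¬b ∧ p) U ¬b]) = {n0, n1, n6}
E[¬p U A[(¬b ∧ p) U ¬b]]: least fixpoint, start Z0 = Sat(A[(¬b ∧ p) U ¬b]) = {n0, n1, n6}, add states in Sat(¬p) with some successor in Z. Already a fixed point.
Sat(E[¬p U A[(¬b ∧ p) U ¬b]]) = {n0, n1, n6}

{n0, n1, n6}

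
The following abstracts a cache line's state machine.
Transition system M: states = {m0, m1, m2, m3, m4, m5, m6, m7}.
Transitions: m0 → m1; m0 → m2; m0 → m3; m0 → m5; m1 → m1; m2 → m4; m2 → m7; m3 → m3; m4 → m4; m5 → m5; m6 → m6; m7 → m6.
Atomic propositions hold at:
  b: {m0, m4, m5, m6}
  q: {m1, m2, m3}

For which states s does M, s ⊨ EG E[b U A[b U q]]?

A[b U q]: least fixpoint, start Z0 = Sat(q) = {m1, m2, m3}, add states in Sat(b) with every successor in Z. Already a fixed point.
Sat(A[b U q]) = {m1, m2, m3}
E[b U A[b U q]]: least fixpoint, start Z0 = Sat(A[b U q]) = {m1, m2, m3}, add states in Sat(b) with some successor in Z. Z1 = {m0, m1, m2, m3}; fixed.
Sat(E[b U A[b U q]]) = {m0, m1, m2, m3}
EG E[b U A[b U q]]: greatest fixpoint, start Z0 = {m0, m1, m2, m3}, keep only states in Sat with some successor in Z. Z1 = {m0, m1, m3}; fixed.
Sat(EG E[b U A[b U q]]) = {m0, m1, m3}

{m0, m1, m3}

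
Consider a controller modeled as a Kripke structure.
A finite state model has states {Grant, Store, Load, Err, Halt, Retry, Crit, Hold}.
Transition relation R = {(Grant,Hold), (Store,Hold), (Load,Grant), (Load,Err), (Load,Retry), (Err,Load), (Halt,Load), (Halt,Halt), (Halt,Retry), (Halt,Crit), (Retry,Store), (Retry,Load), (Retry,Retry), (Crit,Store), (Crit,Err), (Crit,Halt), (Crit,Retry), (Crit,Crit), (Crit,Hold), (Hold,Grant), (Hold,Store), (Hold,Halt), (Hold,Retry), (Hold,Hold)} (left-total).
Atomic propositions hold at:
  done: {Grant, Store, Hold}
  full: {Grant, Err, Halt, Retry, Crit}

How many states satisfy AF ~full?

Sat(~full) = {Store, Load, Hold}
AF ~full: least fixpoint, start Z0 = {Store, Load, Hold}, add states with every successor in Z. Z1 = {Grant, Store, Load, Err, Hold}; fixed.
Sat(AF ~full) = {Grant, Store, Load, Err, Hold}
|Sat(AF ~full)| = |{Grant, Store, Load, Err, Hold}| = 5.

5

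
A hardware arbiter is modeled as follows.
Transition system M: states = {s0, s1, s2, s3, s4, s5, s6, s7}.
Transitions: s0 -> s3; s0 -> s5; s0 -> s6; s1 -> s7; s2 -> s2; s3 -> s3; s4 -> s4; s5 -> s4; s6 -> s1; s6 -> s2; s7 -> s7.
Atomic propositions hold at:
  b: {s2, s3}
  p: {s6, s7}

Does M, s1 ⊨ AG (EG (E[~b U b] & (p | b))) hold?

Sat(~b) = {s0, s1, s4, s5, s6, s7}
E[~b U b]: least fixpoint, start Z0 = Sat(b) = {s2, s3}, add states in Sat(~b) with some successor in Z. Z1 = {s0, s2, s3, s6}; fixed.
Sat(E[~b U b]) = {s0, s2, s3, s6}
Sat(p | b) = {s2, s3, s6, s7}
Sat(E[~b U b] & (p | b)) = {s2, s3, s6}
EG (E[~b U b] & (p | b)): greatest fixpoint, start Z0 = {s2, s3, s6}, keep only states in Sat with some successor in Z. Already a fixed point.
Sat(EG (E[~b U b] & (p | b))) = {s2, s3, s6}
AG (EG (E[~b U b] & (p | b))): greatest fixpoint, start Z0 = {s2, s3, s6}, keep only states in Sat with every successor in Z. Z1 = {s2, s3}; fixed.
Sat(AG (EG (E[~b U b] & (p | b)))) = {s2, s3}
s1 ∉ Sat(AG (EG (E[~b U b] & (p | b)))) = {s2, s3}, so the formula does not hold at s1.

No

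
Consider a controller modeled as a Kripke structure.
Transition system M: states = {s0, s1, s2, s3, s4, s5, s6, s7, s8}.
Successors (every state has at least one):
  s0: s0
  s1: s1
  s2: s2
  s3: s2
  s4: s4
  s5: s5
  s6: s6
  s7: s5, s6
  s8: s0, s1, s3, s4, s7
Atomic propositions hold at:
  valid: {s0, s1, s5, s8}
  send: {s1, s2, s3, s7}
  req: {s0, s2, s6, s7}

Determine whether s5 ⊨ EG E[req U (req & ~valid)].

Sat(~valid) = {s2, s3, s4, s6, s7}
Sat(req & ~valid) = {s2, s6, s7}
E[req U (req & ~valid)]: least fixpoint, start Z0 = Sat((req & ~valid)) = {s2, s6, s7}, add states in Sat(req) with some successor in Z. Already a fixed point.
Sat(E[req U (req & ~valid)]) = {s2, s6, s7}
EG E[req U (req & ~valid)]: greatest fixpoint, start Z0 = {s2, s6, s7}, keep only states in Sat with some successor in Z. Already a fixed point.
Sat(EG E[req U (req & ~valid)]) = {s2, s6, s7}
s5 ∉ Sat(EG E[req U (req & ~valid)]) = {s2, s6, s7}, so the formula does not hold at s5.

No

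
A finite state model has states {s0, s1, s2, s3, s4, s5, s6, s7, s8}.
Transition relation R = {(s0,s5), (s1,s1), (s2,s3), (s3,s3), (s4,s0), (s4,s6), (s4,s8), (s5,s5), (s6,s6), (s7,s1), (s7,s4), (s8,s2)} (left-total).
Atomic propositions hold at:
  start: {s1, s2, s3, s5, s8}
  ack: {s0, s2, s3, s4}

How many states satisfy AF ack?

AF ack: least fixpoint, start Z0 = {s0, s2, s3, s4}, add states with every successor in Z. Z1 = {s0, s2, s3, s4, s8}; fixed.
Sat(AF ack) = {s0, s2, s3, s4, s8}
|Sat(AF ack)| = |{s0, s2, s3, s4, s8}| = 5.

5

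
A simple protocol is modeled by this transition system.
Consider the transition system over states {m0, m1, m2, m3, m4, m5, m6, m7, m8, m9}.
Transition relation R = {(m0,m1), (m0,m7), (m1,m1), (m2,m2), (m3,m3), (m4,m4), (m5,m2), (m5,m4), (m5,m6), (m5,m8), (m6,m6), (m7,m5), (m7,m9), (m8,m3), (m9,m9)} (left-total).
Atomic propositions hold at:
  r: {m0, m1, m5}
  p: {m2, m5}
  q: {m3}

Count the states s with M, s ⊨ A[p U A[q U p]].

2

A[q U p]: least fixpoint, start Z0 = Sat(p) = {m2, m5}, add states in Sat(q) with every successor in Z. Already a fixed point.
Sat(A[q U p]) = {m2, m5}
A[p U A[q U p]]: least fixpoint, start Z0 = Sat(A[q U p]) = {m2, m5}, add states in Sat(p) with every successor in Z. Already a fixed point.
Sat(A[p U A[q U p]]) = {m2, m5}
|Sat(A[p U A[q U p]])| = |{m2, m5}| = 2.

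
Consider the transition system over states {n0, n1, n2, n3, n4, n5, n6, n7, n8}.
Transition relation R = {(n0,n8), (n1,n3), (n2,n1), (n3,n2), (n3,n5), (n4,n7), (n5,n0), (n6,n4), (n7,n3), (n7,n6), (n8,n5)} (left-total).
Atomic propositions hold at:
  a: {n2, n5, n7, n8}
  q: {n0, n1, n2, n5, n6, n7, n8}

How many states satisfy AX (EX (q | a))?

Sat(q | a) = {n0, n1, n2, n5, n6, n7, n8}
Sat(EX (q | a)) = {s : some successor in {n0, n1, n2, n5, n6, n7, n8}} = {n0, n2, n3, n4, n5, n7, n8}
Sat(AX (EX (q | a))) = {s : every successor in {n0, n2, n3, n4, n5, n7, n8}} = {n0, n1, n3, n4, n5, n6, n8}
|Sat(AX (EX (q | a)))| = |{n0, n1, n3, n4, n5, n6, n8}| = 7.

7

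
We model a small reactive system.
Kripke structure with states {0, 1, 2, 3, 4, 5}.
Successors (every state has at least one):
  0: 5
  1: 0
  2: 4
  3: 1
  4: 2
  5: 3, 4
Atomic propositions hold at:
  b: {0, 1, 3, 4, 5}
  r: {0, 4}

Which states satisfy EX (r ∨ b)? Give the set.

{0, 1, 2, 3, 5}

Sat(r ∨ b) = {0, 1, 3, 4, 5}
Sat(EX (r ∨ b)) = {s : some successor in {0, 1, 3, 4, 5}} = {0, 1, 2, 3, 5}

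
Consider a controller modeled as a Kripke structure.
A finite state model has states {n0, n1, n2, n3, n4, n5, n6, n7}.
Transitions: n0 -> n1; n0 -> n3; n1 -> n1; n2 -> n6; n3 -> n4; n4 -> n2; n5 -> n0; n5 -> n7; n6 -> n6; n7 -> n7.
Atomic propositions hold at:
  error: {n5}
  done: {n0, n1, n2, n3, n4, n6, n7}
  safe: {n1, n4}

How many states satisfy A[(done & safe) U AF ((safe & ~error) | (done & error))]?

4

Sat(done & safe) = {n1, n4}
Sat(~error) = {n0, n1, n2, n3, n4, n6, n7}
Sat(safe & ~error) = {n1, n4}
Sat(done & error) = ∅
Sat((safe & ~error) | (done & error)) = {n1, n4}
AF ((safe & ~error) | (done & error)): least fixpoint, start Z0 = {n1, n4}, add states with every successor in Z. Z1 = {n1, n3, n4}; Z2 = {n0, n1, n3, n4}; fixed.
Sat(AF ((safe & ~error) | (done & error))) = {n0, n1, n3, n4}
A[(done & safe) U AF ((safe & ~error) | (done & error))]: least fixpoint, start Z0 = Sat(AF ((safe & ~error) | (done & error))) = {n0, n1, n3, n4}, add states in Sat(done & safe) with every successor in Z. Already a fixed point.
Sat(A[(done & safe) U AF ((safe & ~error) | (done & error))]) = {n0, n1, n3, n4}
|Sat(A[(done & safe) U AF ((safe & ~error) | (done & error))])| = |{n0, n1, n3, n4}| = 4.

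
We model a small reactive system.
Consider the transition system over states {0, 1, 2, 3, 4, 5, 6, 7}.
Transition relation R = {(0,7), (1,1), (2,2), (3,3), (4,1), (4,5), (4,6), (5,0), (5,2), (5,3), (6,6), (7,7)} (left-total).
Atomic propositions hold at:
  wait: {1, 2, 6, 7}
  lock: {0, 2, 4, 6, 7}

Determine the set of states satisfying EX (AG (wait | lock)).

Sat(wait | lock) = {0, 1, 2, 4, 6, 7}
AG (wait | lock): greatest fixpoint, start Z0 = {0, 1, 2, 4, 6, 7}, keep only states in Sat with every successor in Z. Z1 = {0, 1, 2, 6, 7}; fixed.
Sat(AG (wait | lock)) = {0, 1, 2, 6, 7}
Sat(EX (AG (wait | lock))) = {s : some successor in {0, 1, 2, 6, 7}} = {0, 1, 2, 4, 5, 6, 7}

{0, 1, 2, 4, 5, 6, 7}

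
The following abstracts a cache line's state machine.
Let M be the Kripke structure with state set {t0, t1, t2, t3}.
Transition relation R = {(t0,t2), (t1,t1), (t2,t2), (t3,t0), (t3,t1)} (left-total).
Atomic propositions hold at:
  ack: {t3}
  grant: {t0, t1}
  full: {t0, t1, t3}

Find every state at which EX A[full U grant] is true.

A[full U grant]: least fixpoint, start Z0 = Sat(grant) = {t0, t1}, add states in Sat(full) with every successor in Z. Z1 = {t0, t1, t3}; fixed.
Sat(A[full U grant]) = {t0, t1, t3}
Sat(EX A[full U grant]) = {s : some successor in {t0, t1, t3}} = {t1, t3}

{t1, t3}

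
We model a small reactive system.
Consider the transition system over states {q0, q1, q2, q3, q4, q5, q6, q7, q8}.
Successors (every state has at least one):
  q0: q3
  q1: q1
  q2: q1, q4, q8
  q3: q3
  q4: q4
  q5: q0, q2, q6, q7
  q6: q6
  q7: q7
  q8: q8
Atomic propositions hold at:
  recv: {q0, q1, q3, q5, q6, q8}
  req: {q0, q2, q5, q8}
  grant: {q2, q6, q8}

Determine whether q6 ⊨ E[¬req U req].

Sat(¬req) = {q1, q3, q4, q6, q7}
E[¬req U req]: least fixpoint, start Z0 = Sat(req) = {q0, q2, q5, q8}, add states in Sat(¬req) with some successor in Z. Already a fixed point.
Sat(E[¬req U req]) = {q0, q2, q5, q8}
q6 ∉ Sat(E[¬req U req]) = {q0, q2, q5, q8}, so the formula does not hold at q6.

No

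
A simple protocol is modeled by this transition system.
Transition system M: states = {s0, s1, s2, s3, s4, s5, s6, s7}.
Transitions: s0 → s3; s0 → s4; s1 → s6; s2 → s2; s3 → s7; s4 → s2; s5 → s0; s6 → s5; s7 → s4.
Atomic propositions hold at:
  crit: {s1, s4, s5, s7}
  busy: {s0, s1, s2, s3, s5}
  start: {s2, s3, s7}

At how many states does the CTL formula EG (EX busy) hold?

Sat(EX busy) = {s : some successor in {s0, s1, s2, s3, s5}} = {s0, s2, s4, s5, s6}
EG (EX busy): greatest fixpoint, start Z0 = {s0, s2, s4, s5, s6}, keep only states in Sat with some successor in Z. Already a fixed point.
Sat(EG (EX busy)) = {s0, s2, s4, s5, s6}
|Sat(EG (EX busy))| = |{s0, s2, s4, s5, s6}| = 5.

5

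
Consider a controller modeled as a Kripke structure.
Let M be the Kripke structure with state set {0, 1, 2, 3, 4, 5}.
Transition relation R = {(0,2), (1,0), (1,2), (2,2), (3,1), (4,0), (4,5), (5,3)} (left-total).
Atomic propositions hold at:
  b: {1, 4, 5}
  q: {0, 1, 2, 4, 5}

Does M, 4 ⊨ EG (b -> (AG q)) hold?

No

AG q: greatest fixpoint, start Z0 = {0, 1, 2, 4, 5}, keep only states in Sat with every successor in Z. Z1 = {0, 1, 2, 4}; Z2 = {0, 1, 2}; fixed.
Sat(AG q) = {0, 1, 2}
Sat(b -> (AG q)) = {0, 1, 2, 3}
EG (b -> (AG q)): greatest fixpoint, start Z0 = {0, 1, 2, 3}, keep only states in Sat with some successor in Z. Already a fixed point.
Sat(EG (b -> (AG q))) = {0, 1, 2, 3}
4 ∉ Sat(EG (b -> (AG q))) = {0, 1, 2, 3}, so the formula does not hold at 4.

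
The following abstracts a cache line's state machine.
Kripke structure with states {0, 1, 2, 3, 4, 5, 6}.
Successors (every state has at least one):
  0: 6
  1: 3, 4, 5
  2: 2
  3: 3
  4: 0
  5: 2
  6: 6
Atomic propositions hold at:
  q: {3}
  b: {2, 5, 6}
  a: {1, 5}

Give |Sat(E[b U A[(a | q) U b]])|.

3

Sat(a | q) = {1, 3, 5}
A[(a | q) U b]: least fixpoint, start Z0 = Sat(b) = {2, 5, 6}, add states in Sat(a | q) with every successor in Z. Already a fixed point.
Sat(A[(a | q) U b]) = {2, 5, 6}
E[b U A[(a | q) U b]]: least fixpoint, start Z0 = Sat(A[(a | q) U b]) = {2, 5, 6}, add states in Sat(b) with some successor in Z. Already a fixed point.
Sat(E[b U A[(a | q) U b]]) = {2, 5, 6}
|Sat(E[b U A[(a | q) U b]])| = |{2, 5, 6}| = 3.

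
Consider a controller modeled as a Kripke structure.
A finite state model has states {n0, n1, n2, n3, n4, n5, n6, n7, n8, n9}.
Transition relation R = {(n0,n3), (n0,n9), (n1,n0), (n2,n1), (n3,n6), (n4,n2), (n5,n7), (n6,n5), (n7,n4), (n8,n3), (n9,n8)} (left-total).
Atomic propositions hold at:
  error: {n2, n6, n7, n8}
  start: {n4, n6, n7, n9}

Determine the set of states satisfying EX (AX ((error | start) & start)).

{n0, n5, n6, n8}

Sat(error | start) = {n2, n4, n6, n7, n8, n9}
Sat((error | start) & start) = {n4, n6, n7, n9}
Sat(AX ((error | start) & start)) = {s : every successor in {n4, n6, n7, n9}} = {n3, n5, n7}
Sat(EX (AX ((error | start) & start))) = {s : some successor in {n3, n5, n7}} = {n0, n5, n6, n8}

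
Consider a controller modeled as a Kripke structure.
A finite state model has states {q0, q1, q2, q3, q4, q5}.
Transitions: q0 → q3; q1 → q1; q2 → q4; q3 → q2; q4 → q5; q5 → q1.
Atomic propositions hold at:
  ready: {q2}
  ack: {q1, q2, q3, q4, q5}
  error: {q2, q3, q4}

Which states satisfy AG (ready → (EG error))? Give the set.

{q1, q4, q5}

EG error: greatest fixpoint, start Z0 = {q2, q3, q4}, keep only states in Sat with some successor in Z. Z1 = {q2, q3}; Z2 = {q3}; Z3 = ∅; fixed.
Sat(EG error) = ∅
Sat(ready → (EG error)) = {q0, q1, q3, q4, q5}
AG (ready → (EG error)): greatest fixpoint, start Z0 = {q0, q1, q3, q4, q5}, keep only states in Sat with every successor in Z. Z1 = {q0, q1, q4, q5}; Z2 = {q1, q4, q5}; fixed.
Sat(AG (ready → (EG error))) = {q1, q4, q5}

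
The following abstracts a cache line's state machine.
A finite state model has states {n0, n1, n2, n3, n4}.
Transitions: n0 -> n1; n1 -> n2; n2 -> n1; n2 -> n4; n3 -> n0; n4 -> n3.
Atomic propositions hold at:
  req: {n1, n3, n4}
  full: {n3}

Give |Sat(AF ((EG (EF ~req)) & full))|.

Sat(~req) = {n0, n2}
EF ~req: least fixpoint, start Z0 = {n0, n2}, add states with some successor in Z. Z1 = {n0, n1, n2, n3}; Z2 = {n0, n1, n2, n3, n4}; fixed.
Sat(EF ~req) = {n0, n1, n2, n3, n4}
EG (EF ~req): greatest fixpoint, start Z0 = {n0, n1, n2, n3, n4}, keep only states in Sat with some successor in Z. Already a fixed point.
Sat(EG (EF ~req)) = {n0, n1, n2, n3, n4}
Sat((EG (EF ~req)) & full) = {n3}
AF ((EG (EF ~req)) & full): least fixpoint, start Z0 = {n3}, add states with every successor in Z. Z1 = {n3, n4}; fixed.
Sat(AF ((EG (EF ~req)) & full)) = {n3, n4}
|Sat(AF ((EG (EF ~req)) & full))| = |{n3, n4}| = 2.

2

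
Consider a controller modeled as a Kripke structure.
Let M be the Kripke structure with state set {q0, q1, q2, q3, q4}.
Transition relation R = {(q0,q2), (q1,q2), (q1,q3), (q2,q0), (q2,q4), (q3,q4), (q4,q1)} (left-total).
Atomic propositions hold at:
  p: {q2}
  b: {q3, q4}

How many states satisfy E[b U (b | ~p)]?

Sat(~p) = {q0, q1, q3, q4}
Sat(b | ~p) = {q0, q1, q3, q4}
E[b U (b | ~p)]: least fixpoint, start Z0 = Sat((b | ~p)) = {q0, q1, q3, q4}, add states in Sat(b) with some successor in Z. Already a fixed point.
Sat(E[b U (b | ~p)]) = {q0, q1, q3, q4}
|Sat(E[b U (b | ~p)])| = |{q0, q1, q3, q4}| = 4.

4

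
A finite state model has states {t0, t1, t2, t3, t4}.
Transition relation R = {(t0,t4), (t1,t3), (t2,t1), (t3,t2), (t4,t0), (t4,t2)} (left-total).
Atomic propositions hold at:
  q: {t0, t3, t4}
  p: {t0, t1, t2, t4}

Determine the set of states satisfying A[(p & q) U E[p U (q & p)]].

{t0, t4}

Sat(p & q) = {t0, t4}
Sat(q & p) = {t0, t4}
E[p U (q & p)]: least fixpoint, start Z0 = Sat((q & p)) = {t0, t4}, add states in Sat(p) with some successor in Z. Already a fixed point.
Sat(E[p U (q & p)]) = {t0, t4}
A[(p & q) U E[p U (q & p)]]: least fixpoint, start Z0 = Sat(E[p U (q & p)]) = {t0, t4}, add states in Sat(p & q) with every successor in Z. Already a fixed point.
Sat(A[(p & q) U E[p U (q & p)]]) = {t0, t4}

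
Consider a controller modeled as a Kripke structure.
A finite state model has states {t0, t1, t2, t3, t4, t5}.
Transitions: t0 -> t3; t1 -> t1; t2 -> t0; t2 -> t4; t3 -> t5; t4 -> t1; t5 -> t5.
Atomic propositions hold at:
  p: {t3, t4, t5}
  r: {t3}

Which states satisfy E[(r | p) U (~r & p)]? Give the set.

Sat(r | p) = {t3, t4, t5}
Sat(~r) = {t0, t1, t2, t4, t5}
Sat(~r & p) = {t4, t5}
E[(r | p) U (~r & p)]: least fixpoint, start Z0 = Sat((~r & p)) = {t4, t5}, add states in Sat(r | p) with some successor in Z. Z1 = {t3, t4, t5}; fixed.
Sat(E[(r | p) U (~r & p)]) = {t3, t4, t5}

{t3, t4, t5}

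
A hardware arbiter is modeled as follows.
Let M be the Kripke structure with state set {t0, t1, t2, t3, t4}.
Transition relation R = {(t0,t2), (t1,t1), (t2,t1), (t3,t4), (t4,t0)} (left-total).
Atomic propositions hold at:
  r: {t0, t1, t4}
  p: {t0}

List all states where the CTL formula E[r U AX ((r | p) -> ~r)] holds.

Sat(r | p) = {t0, t1, t4}
Sat(~r) = {t2, t3}
Sat((r | p) -> ~r) = {t2, t3}
Sat(AX ((r | p) -> ~r)) = {s : every successor in {t2, t3}} = {t0}
E[r U AX ((r | p) -> ~r)]: least fixpoint, start Z0 = Sat(AX ((r | p) -> ~r)) = {t0}, add states in Sat(r) with some successor in Z. Z1 = {t0, t4}; fixed.
Sat(E[r U AX ((r | p) -> ~r)]) = {t0, t4}

{t0, t4}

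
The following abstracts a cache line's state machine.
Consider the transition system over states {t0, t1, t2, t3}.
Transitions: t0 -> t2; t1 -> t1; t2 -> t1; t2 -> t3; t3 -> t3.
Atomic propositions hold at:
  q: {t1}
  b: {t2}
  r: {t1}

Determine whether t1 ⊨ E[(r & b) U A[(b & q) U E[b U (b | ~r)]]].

No

Sat(r & b) = ∅
Sat(b & q) = ∅
Sat(~r) = {t0, t2, t3}
Sat(b | ~r) = {t0, t2, t3}
E[b U (b | ~r)]: least fixpoint, start Z0 = Sat((b | ~r)) = {t0, t2, t3}, add states in Sat(b) with some successor in Z. Already a fixed point.
Sat(E[b U (b | ~r)]) = {t0, t2, t3}
A[(b & q) U E[b U (b | ~r)]]: least fixpoint, start Z0 = Sat(E[b U (b | ~r)]) = {t0, t2, t3}, add states in Sat(b & q) with every successor in Z. Already a fixed point.
Sat(A[(b & q) U E[b U (b | ~r)]]) = {t0, t2, t3}
E[(r & b) U A[(b & q) U E[b U (b | ~r)]]]: least fixpoint, start Z0 = Sat(A[(b & q) U E[b U (b | ~r)]]) = {t0, t2, t3}, add states in Sat(r & b) with some successor in Z. Already a fixed point.
Sat(E[(r & b) U A[(b & q) U E[b U (b | ~r)]]]) = {t0, t2, t3}
t1 ∉ Sat(E[(r & b) U A[(b & q) U E[b U (b | ~r)]]]) = {t0, t2, t3}, so the formula does not hold at t1.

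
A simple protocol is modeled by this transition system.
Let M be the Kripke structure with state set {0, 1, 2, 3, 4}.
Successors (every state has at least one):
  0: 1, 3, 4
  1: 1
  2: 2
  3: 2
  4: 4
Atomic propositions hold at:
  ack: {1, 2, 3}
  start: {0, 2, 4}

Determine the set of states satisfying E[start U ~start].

Sat(~start) = {1, 3}
E[start U ~start]: least fixpoint, start Z0 = Sat(~start) = {1, 3}, add states in Sat(start) with some successor in Z. Z1 = {0, 1, 3}; fixed.
Sat(E[start U ~start]) = {0, 1, 3}

{0, 1, 3}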